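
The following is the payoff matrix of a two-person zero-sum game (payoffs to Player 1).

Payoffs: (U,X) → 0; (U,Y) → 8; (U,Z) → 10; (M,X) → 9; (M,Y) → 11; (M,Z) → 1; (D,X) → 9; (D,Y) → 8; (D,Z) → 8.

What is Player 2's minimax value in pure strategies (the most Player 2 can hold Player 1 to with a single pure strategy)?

Column maxima: X → 9, Y → 11, Z → 10.
The smallest of these is 9.

9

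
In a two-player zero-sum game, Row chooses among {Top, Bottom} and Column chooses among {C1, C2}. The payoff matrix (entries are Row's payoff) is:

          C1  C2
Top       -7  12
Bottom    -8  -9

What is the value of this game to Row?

Row minima: Top → -7, Bottom → -9; maximin = -7.
Column maxima: C1 → -7, C2 → 12; minimax = -7.
Since maximin = minimax = -7, there is a saddle point and the value is -7.

-7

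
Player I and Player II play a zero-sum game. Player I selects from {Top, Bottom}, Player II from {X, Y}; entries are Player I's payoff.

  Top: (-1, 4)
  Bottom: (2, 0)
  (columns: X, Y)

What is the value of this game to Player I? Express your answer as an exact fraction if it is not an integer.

Row minima: Top → -1, Bottom → 0; maximin = 0.
Column maxima: X → 2, Y → 4; minimax = 2.
0 ≠ 2, so there is no saddle point; optimal play is mixed.
Let Player I play Top with probability p. Expected payoff against X: (-1)p + 2(1−p) = −3p + 2; against Y: 4p + 0(1−p) = 4p.
Setting these equal: −3p + 2 = 4p ⇒ −7p = -2 ⇒ p = 2/7, and the value is (-3)·(2/7) + 2 = 8/7.
For Player II: with q = P(X), equating Top's and Bottom's payoffs gives −5q + 4 = 2q ⇒ q = 4/7.

8/7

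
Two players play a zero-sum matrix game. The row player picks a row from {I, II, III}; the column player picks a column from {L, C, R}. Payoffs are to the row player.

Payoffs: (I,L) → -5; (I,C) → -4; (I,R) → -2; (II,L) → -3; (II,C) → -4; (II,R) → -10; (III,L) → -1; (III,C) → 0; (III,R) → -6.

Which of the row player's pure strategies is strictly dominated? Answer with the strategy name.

II

III gives a strictly higher payoff than II against every column: -1 > -3, 0 > -4, -6 > -10.
So II is strictly dominated and the row player never plays it.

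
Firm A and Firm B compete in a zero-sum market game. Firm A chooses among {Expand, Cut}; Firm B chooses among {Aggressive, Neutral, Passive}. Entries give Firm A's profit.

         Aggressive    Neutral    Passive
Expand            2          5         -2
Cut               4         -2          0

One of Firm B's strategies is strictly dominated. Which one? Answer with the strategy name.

Aggressive

Passive holds Firm A's payoff strictly below Aggressive in every row: -2 < 2, 0 < 4.
So Aggressive is strictly dominated for Firm B.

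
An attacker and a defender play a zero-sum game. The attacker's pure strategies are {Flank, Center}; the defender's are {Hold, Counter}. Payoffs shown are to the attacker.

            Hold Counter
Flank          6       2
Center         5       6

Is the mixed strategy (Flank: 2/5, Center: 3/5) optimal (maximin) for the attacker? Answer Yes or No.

Against Hold this mix gives (2/5)·6 + (3/5)·5 = 27/5.
Against Counter this mix gives (2/5)·2 + (3/5)·6 = 22/5.
The defender will play Counter, holding the attacker to 22/5. Shifting weight toward the row that does better against Counter would raise this floor (the equalizing mix achieves 26/5 against both Counter and Hold), so the proposed strategy is not optimal.

No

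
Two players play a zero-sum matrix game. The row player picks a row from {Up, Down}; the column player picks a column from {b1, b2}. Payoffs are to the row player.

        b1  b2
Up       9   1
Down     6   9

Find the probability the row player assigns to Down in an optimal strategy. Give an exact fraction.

8/11

Row minima: Up → 1, Down → 6; maximin = 6.
Column maxima: b1 → 9, b2 → 9; minimax = 9.
6 ≠ 9, so there is no saddle point; optimal play is mixed.
Let the row player play Up with probability p. Expected payoff against b1: 9p + 6(1−p) = 3p + 6; against b2: 1p + 9(1−p) = −8p + 9.
Setting these equal: 3p + 6 = −8p + 9 ⇒ 11p = 3 ⇒ p = 3/11, and the value is (3)·(3/11) + 6 = 75/11.
For the column player: with q = P(b1), equating Up's and Down's payoffs gives 8q + 1 = −3q + 9 ⇒ q = 8/11.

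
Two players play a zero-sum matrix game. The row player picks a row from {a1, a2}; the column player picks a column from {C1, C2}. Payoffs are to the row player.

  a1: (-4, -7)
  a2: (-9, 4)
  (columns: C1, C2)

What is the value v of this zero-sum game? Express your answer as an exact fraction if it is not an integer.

-79/16

Row minima: a1 → -7, a2 → -9; maximin = -7.
Column maxima: C1 → -4, C2 → 4; minimax = -4.
-7 ≠ -4, so there is no saddle point; optimal play is mixed.
Let the row player play a1 with probability p. Expected payoff against C1: (-4)p + (-9)(1−p) = 5p − 9; against C2: (-7)p + 4(1−p) = −11p + 4.
Setting these equal: 5p − 9 = −11p + 4 ⇒ 16p = 13 ⇒ p = 13/16, and the value is (5)·(13/16) − 9 = -79/16.
For the column player: with q = P(C1), equating a1's and a2's payoffs gives 3q − 7 = −13q + 4 ⇒ q = 11/16.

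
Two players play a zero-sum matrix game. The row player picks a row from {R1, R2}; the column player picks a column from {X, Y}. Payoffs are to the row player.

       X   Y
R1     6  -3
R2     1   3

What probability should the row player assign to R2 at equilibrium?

9/11

Row minima: R1 → -3, R2 → 1; maximin = 1.
Column maxima: X → 6, Y → 3; minimax = 3.
1 ≠ 3, so there is no saddle point; optimal play is mixed.
Let the row player play R1 with probability p. Expected payoff against X: 6p + 1(1−p) = 5p + 1; against Y: (-3)p + 3(1−p) = −6p + 3.
Setting these equal: 5p + 1 = −6p + 3 ⇒ 11p = 2 ⇒ p = 2/11, and the value is (5)·(2/11) + 1 = 21/11.
For the column player: with q = P(X), equating R1's and R2's payoffs gives 9q − 3 = −2q + 3 ⇒ q = 6/11.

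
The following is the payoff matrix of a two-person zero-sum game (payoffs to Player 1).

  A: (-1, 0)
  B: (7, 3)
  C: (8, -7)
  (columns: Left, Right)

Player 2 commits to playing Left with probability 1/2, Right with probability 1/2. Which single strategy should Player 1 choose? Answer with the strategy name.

B

Expected payoff of A: (1/2)·(-1) + (1/2)·0 = -1/2.
Expected payoff of B: (1/2)·7 + (1/2)·3 = 5.
Expected payoff of C: (1/2)·8 + (1/2)·(-7) = 1/2.
The largest is 5, so Player 1's best response is B.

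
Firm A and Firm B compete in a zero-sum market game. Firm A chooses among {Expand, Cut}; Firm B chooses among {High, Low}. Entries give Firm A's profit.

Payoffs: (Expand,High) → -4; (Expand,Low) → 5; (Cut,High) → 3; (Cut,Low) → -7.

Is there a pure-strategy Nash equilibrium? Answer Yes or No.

Row minima: Expand → -4, Cut → -7; maximin = -4.
Column maxima: High → 3, Low → 5; minimax = 3.
-4 ≠ 3, so no pure-strategy equilibrium exists.

No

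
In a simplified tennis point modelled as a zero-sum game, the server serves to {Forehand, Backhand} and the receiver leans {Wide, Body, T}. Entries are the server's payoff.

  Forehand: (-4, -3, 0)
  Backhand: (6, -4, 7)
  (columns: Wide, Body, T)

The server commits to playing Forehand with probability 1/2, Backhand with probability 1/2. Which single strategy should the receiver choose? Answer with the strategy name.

Body

If the receiver plays Wide, the server's expected payoff is (1/2)·(-4) + (1/2)·6 = 1.
If the receiver plays Body, the server's expected payoff is (1/2)·(-3) + (1/2)·(-4) = -7/2.
If the receiver plays T, the server's expected payoff is (1/2)·0 + (1/2)·7 = 7/2.
The receiver minimizes the server's payoff; the smallest is -7/2, so the best response is Body.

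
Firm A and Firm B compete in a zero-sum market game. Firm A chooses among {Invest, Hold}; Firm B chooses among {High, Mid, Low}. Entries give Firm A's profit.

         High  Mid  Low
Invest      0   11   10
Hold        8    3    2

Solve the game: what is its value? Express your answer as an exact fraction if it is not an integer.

Row minima: Invest → 0, Hold → 2; maximin = 2.
Column maxima: High → 8, Mid → 11, Low → 10; minimax = 8.
2 ≠ 8, so there is no saddle point; optimal play is mixed.
Mid is strictly dominated by Low (it gives Firm A strictly more in every row), so Firm B never plays it.
On the remaining 2×2 (Invest, Hold vs High, Low):
Let Firm A play Invest with probability p. Expected payoff against High: 0p + 8(1−p) = −8p + 8; against Low: 10p + 2(1−p) = 8p + 2.
Setting these equal: −8p + 8 = 8p + 2 ⇒ −16p = -6 ⇒ p = 3/8, and the value is (-8)·(3/8) + 8 = 5.
For Firm B: with q = P(High), equating Invest's and Hold's payoffs gives −10q + 10 = 6q + 2 ⇒ q = 1/2.

5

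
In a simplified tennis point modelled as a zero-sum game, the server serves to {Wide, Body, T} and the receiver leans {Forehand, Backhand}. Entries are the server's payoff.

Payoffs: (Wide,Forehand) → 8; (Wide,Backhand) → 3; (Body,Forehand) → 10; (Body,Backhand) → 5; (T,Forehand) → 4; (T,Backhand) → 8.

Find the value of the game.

Row minima: Wide → 3, Body → 5, T → 4; maximin = 5.
Column maxima: Forehand → 10, Backhand → 8; minimax = 8.
5 ≠ 8, so there is no saddle point; optimal play is mixed.
Wide is strictly dominated by Body, so the server never plays it.
On the remaining 2×2 (Body, T vs Forehand, Backhand):
Let the server play Body with probability p. Expected payoff against Forehand: 10p + 4(1−p) = 6p + 4; against Backhand: 5p + 8(1−p) = −3p + 8.
Setting these equal: 6p + 4 = −3p + 8 ⇒ 9p = 4 ⇒ p = 4/9, and the value is (6)·(4/9) + 4 = 20/3.
For the receiver: with q = P(Forehand), equating Body's and T's payoffs gives 5q + 5 = −4q + 8 ⇒ q = 1/3.

20/3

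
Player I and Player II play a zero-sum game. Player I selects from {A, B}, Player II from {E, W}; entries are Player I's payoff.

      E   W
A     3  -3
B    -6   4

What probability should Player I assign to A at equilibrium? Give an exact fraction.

Row minima: A → -3, B → -6; maximin = -3.
Column maxima: E → 3, W → 4; minimax = 3.
-3 ≠ 3, so there is no saddle point; optimal play is mixed.
Let Player I play A with probability p. Expected payoff against E: 3p + (-6)(1−p) = 9p − 6; against W: (-3)p + 4(1−p) = −7p + 4.
Setting these equal: 9p − 6 = −7p + 4 ⇒ 16p = 10 ⇒ p = 5/8, and the value is (9)·(5/8) − 6 = -3/8.
For Player II: with q = P(E), equating A's and B's payoffs gives 6q − 3 = −10q + 4 ⇒ q = 7/16.

5/8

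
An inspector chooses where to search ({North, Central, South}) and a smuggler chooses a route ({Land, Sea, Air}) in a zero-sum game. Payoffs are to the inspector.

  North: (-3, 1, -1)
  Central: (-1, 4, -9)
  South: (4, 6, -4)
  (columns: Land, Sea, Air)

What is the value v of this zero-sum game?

Row minima: North → -3, Central → -9, South → -4; maximin = -3.
Column maxima: Land → 4, Sea → 6, Air → -1; minimax = -1.
-3 ≠ -1, so there is no saddle point; optimal play is mixed.
Central is strictly dominated by South, so the inspector never plays it.
Sea is strictly dominated by Land (it gives the inspector strictly more in every row), so the smuggler never plays it.
On the remaining 2×2 (North, South vs Land, Air):
Let the inspector play North with probability p. Expected payoff against Land: (-3)p + 4(1−p) = −7p + 4; against Air: (-1)p + (-4)(1−p) = 3p − 4.
Setting these equal: −7p + 4 = 3p − 4 ⇒ −10p = -8 ⇒ p = 4/5, and the value is (-7)·(4/5) + 4 = -8/5.
For the smuggler: with q = P(Land), equating North's and South's payoffs gives −2q − 1 = 8q − 4 ⇒ q = 3/10.

-8/5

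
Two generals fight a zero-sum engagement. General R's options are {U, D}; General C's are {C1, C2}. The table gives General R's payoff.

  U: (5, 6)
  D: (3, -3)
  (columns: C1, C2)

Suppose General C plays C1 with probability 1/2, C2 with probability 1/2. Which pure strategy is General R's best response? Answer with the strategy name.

U

Expected payoff of U: (1/2)·5 + (1/2)·6 = 11/2.
Expected payoff of D: (1/2)·3 + (1/2)·(-3) = 0.
The largest is 11/2, so General R's best response is U.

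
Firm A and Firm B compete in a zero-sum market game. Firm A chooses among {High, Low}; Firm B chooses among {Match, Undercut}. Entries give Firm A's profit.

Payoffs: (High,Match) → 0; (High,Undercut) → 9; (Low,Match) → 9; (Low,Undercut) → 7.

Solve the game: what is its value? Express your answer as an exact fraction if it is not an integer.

81/11

Row minima: High → 0, Low → 7; maximin = 7.
Column maxima: Match → 9, Undercut → 9; minimax = 9.
7 ≠ 9, so there is no saddle point; optimal play is mixed.
Let Firm A play High with probability p. Expected payoff against Match: 0p + 9(1−p) = −9p + 9; against Undercut: 9p + 7(1−p) = 2p + 7.
Setting these equal: −9p + 9 = 2p + 7 ⇒ −11p = -2 ⇒ p = 2/11, and the value is (-9)·(2/11) + 9 = 81/11.
For Firm B: with q = P(Match), equating High's and Low's payoffs gives −9q + 9 = 2q + 7 ⇒ q = 2/11.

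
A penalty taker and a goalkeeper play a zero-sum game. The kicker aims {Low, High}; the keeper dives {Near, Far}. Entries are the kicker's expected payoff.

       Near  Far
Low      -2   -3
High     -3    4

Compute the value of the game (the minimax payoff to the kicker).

-17/8

Row minima: Low → -3, High → -3; maximin = -3.
Column maxima: Near → -2, Far → 4; minimax = -2.
-3 ≠ -2, so there is no saddle point; optimal play is mixed.
Let the kicker play Low with probability p. Expected payoff against Near: (-2)p + (-3)(1−p) = p − 3; against Far: (-3)p + 4(1−p) = −7p + 4.
Setting these equal: p − 3 = −7p + 4 ⇒ 8p = 7 ⇒ p = 7/8, and the value is (1)·(7/8) − 3 = -17/8.
For the keeper: with q = P(Near), equating Low's and High's payoffs gives q − 3 = −7q + 4 ⇒ q = 7/8.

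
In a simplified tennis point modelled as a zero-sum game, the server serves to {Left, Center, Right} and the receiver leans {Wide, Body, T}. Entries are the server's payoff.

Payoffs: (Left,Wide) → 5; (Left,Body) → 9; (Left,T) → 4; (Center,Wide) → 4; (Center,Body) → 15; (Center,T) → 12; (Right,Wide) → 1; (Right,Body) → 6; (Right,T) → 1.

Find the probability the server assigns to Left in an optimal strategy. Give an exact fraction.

8/9

Row minima: Left → 4, Center → 4, Right → 1; maximin = 4.
Column maxima: Wide → 5, Body → 15, T → 12; minimax = 5.
4 ≠ 5, so there is no saddle point; optimal play is mixed.
Right is strictly dominated by Left, so the server never plays it.
Body is strictly dominated by Wide (it gives the server strictly more in every row), so the receiver never plays it.
On the remaining 2×2 (Left, Center vs Wide, T):
Let the server play Left with probability p. Expected payoff against Wide: 5p + 4(1−p) = p + 4; against T: 4p + 12(1−p) = −8p + 12.
Setting these equal: p + 4 = −8p + 12 ⇒ 9p = 8 ⇒ p = 8/9, and the value is (1)·(8/9) + 4 = 44/9.
For the receiver: with q = P(Wide), equating Left's and Center's payoffs gives q + 4 = −8q + 12 ⇒ q = 8/9.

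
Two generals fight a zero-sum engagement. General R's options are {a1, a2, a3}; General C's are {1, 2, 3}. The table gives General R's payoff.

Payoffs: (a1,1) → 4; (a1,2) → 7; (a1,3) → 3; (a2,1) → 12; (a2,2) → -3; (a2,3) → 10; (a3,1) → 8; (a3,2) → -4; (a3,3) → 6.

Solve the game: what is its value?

79/17

Row minima: a1 → 3, a2 → -3, a3 → -4; maximin = 3.
Column maxima: 1 → 12, 2 → 7, 3 → 10; minimax = 7.
3 ≠ 7, so there is no saddle point; optimal play is mixed.
a3 is strictly dominated by a2, so General R never plays it.
1 is strictly dominated by 3 (it gives General R strictly more in every row), so General C never plays it.
On the remaining 2×2 (a1, a2 vs 2, 3):
Let General R play a1 with probability p. Expected payoff against 2: 7p + (-3)(1−p) = 10p − 3; against 3: 3p + 10(1−p) = −7p + 10.
Setting these equal: 10p − 3 = −7p + 10 ⇒ 17p = 13 ⇒ p = 13/17, and the value is (10)·(13/17) − 3 = 79/17.
For General C: with q = P(2), equating a1's and a2's payoffs gives 4q + 3 = −13q + 10 ⇒ q = 7/17.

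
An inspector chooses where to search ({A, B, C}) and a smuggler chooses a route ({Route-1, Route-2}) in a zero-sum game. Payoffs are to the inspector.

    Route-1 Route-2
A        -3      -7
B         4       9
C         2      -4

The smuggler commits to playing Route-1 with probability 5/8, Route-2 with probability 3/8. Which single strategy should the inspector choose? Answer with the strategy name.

Expected payoff of A: (5/8)·(-3) + (3/8)·(-7) = -9/2.
Expected payoff of B: (5/8)·4 + (3/8)·9 = 47/8.
Expected payoff of C: (5/8)·2 + (3/8)·(-4) = -1/4.
The largest is 47/8, so the inspector's best response is B.

B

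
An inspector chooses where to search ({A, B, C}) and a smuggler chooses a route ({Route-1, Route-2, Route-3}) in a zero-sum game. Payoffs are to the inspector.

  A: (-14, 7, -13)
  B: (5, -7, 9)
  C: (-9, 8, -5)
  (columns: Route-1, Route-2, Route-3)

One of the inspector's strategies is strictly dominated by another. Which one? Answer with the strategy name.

A

C gives a strictly higher payoff than A against every column: -9 > -14, 8 > 7, -5 > -13.
So A is strictly dominated and the inspector never plays it.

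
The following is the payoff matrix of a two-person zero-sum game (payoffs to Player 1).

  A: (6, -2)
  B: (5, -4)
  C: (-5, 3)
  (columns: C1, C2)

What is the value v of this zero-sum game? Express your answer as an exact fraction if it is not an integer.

Row minima: A → -2, B → -4, C → -5; maximin = -2.
Column maxima: C1 → 6, C2 → 3; minimax = 3.
-2 ≠ 3, so there is no saddle point; optimal play is mixed.
B is strictly dominated by A, so Player 1 never plays it.
On the remaining 2×2 (A, C vs C1, C2):
Let Player 1 play A with probability p. Expected payoff against C1: 6p + (-5)(1−p) = 11p − 5; against C2: (-2)p + 3(1−p) = −5p + 3.
Setting these equal: 11p − 5 = −5p + 3 ⇒ 16p = 8 ⇒ p = 1/2, and the value is (11)·(1/2) − 5 = 1/2.
For Player 2: with q = P(C1), equating A's and C's payoffs gives 8q − 2 = −8q + 3 ⇒ q = 5/16.

1/2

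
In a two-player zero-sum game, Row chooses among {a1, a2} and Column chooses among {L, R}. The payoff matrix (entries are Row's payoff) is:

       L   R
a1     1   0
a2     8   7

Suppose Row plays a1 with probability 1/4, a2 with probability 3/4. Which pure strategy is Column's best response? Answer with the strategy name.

R

If Column plays L, Row's expected payoff is (1/4)·1 + (3/4)·8 = 25/4.
If Column plays R, Row's expected payoff is (1/4)·0 + (3/4)·7 = 21/4.
Column minimizes Row's payoff; the smallest is 21/4, so the best response is R.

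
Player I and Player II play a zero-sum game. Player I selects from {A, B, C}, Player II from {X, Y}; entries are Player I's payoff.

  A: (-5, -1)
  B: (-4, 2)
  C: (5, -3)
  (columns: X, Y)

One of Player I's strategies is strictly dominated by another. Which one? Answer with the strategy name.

B gives a strictly higher payoff than A against every column: -4 > -5, 2 > -1.
So A is strictly dominated and Player I never plays it.

A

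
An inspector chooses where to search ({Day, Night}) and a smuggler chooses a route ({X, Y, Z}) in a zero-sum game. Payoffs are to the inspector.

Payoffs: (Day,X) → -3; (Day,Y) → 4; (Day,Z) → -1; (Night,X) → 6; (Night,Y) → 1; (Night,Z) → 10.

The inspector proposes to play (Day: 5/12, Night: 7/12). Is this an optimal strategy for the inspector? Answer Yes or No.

Yes

Against X this mix gives (5/12)·(-3) + (7/12)·6 = 9/4.
Against Y this mix gives (5/12)·4 + (7/12)·1 = 9/4.
Against Z this mix gives (5/12)·(-1) + (7/12)·10 = 65/12.
All of the smuggler's active replies (X, Y) yield 9/4, and no column does worse for the inspector. The mix makes the smuggler indifferent and guarantees 9/4, so it is optimal.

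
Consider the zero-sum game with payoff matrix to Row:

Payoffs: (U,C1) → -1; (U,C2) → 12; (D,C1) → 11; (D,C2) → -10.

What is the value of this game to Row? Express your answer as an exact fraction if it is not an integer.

61/17

Row minima: U → -1, D → -10; maximin = -1.
Column maxima: C1 → 11, C2 → 12; minimax = 11.
-1 ≠ 11, so there is no saddle point; optimal play is mixed.
Let Row play U with probability p. Expected payoff against C1: (-1)p + 11(1−p) = −12p + 11; against C2: 12p + (-10)(1−p) = 22p − 10.
Setting these equal: −12p + 11 = 22p − 10 ⇒ −34p = -21 ⇒ p = 21/34, and the value is (-12)·(21/34) + 11 = 61/17.
For Column: with q = P(C1), equating U's and D's payoffs gives −13q + 12 = 21q − 10 ⇒ q = 11/17.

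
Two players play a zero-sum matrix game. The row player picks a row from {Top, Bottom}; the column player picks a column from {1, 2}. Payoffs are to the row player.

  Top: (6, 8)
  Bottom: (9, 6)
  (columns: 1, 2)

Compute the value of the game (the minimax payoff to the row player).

Row minima: Top → 6, Bottom → 6; maximin = 6.
Column maxima: 1 → 9, 2 → 8; minimax = 8.
6 ≠ 8, so there is no saddle point; optimal play is mixed.
Let the row player play Top with probability p. Expected payoff against 1: 6p + 9(1−p) = −3p + 9; against 2: 8p + 6(1−p) = 2p + 6.
Setting these equal: −3p + 9 = 2p + 6 ⇒ −5p = -3 ⇒ p = 3/5, and the value is (-3)·(3/5) + 9 = 36/5.
For the column player: with q = P(1), equating Top's and Bottom's payoffs gives −2q + 8 = 3q + 6 ⇒ q = 2/5.

36/5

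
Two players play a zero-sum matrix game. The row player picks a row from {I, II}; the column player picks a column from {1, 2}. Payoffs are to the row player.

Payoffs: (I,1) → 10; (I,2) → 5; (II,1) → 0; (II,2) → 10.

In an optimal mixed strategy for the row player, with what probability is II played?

Row minima: I → 5, II → 0; maximin = 5.
Column maxima: 1 → 10, 2 → 10; minimax = 10.
5 ≠ 10, so there is no saddle point; optimal play is mixed.
Let the row player play I with probability p. Expected payoff against 1: 10p + 0(1−p) = 10p; against 2: 5p + 10(1−p) = −5p + 10.
Setting these equal: 10p = −5p + 10 ⇒ 15p = 10 ⇒ p = 2/3, and the value is (10)·(2/3) = 20/3.
For the column player: with q = P(1), equating I's and II's payoffs gives 5q + 5 = −10q + 10 ⇒ q = 1/3.

1/3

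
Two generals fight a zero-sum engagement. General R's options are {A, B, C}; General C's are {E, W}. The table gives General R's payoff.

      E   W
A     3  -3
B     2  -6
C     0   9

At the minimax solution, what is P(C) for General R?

2/5

Row minima: A → -3, B → -6, C → 0; maximin = 0.
Column maxima: E → 3, W → 9; minimax = 3.
0 ≠ 3, so there is no saddle point; optimal play is mixed.
B is strictly dominated by A, so General R never plays it.
On the remaining 2×2 (A, C vs E, W):
Let General R play A with probability p. Expected payoff against E: 3p + 0(1−p) = 3p; against W: (-3)p + 9(1−p) = −12p + 9.
Setting these equal: 3p = −12p + 9 ⇒ 15p = 9 ⇒ p = 3/5, and the value is (3)·(3/5) = 9/5.
For General C: with q = P(E), equating A's and C's payoffs gives 6q − 3 = −9q + 9 ⇒ q = 4/5.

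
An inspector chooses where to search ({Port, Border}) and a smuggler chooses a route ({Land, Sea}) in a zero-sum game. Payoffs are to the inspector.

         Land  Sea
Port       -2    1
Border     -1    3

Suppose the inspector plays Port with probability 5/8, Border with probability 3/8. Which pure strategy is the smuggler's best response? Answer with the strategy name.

If the smuggler plays Land, the inspector's expected payoff is (5/8)·(-2) + (3/8)·(-1) = -13/8.
If the smuggler plays Sea, the inspector's expected payoff is (5/8)·1 + (3/8)·3 = 7/4.
The smuggler minimizes the inspector's payoff; the smallest is -13/8, so the best response is Land.

Land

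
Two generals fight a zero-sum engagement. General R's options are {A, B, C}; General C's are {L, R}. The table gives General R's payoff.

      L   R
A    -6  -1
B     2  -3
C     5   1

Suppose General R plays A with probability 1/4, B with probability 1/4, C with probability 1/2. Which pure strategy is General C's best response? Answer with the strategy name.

If General C plays L, General R's expected payoff is (1/4)·(-6) + (1/4)·2 + (1/2)·5 = 3/2.
If General C plays R, General R's expected payoff is (1/4)·(-1) + (1/4)·(-3) + (1/2)·1 = -1/2.
General C minimizes General R's payoff; the smallest is -1/2, so the best response is R.

R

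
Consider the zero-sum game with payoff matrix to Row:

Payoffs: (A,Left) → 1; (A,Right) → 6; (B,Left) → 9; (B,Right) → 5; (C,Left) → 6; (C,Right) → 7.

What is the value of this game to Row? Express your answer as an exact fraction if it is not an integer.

33/5

Row minima: A → 1, B → 5, C → 6; maximin = 6.
Column maxima: Left → 9, Right → 7; minimax = 7.
6 ≠ 7, so there is no saddle point; optimal play is mixed.
A is strictly dominated by C, so Row never plays it.
On the remaining 2×2 (B, C vs Left, Right):
Let Row play B with probability p. Expected payoff against Left: 9p + 6(1−p) = 3p + 6; against Right: 5p + 7(1−p) = −2p + 7.
Setting these equal: 3p + 6 = −2p + 7 ⇒ 5p = 1 ⇒ p = 1/5, and the value is (3)·(1/5) + 6 = 33/5.
For Column: with q = P(Left), equating B's and C's payoffs gives 4q + 5 = −q + 7 ⇒ q = 2/5.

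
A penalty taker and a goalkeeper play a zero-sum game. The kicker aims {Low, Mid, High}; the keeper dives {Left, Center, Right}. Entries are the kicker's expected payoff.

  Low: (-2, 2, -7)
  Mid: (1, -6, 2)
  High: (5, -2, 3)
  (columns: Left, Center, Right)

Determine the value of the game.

-4/7

Row minima: Low → -7, Mid → -6, High → -2; maximin = -2.
Column maxima: Left → 5, Center → 2, Right → 3; minimax = 2.
-2 ≠ 2, so there is no saddle point; optimal play is mixed.
Mid is strictly dominated by High, so the kicker never plays it.
With Mid eliminated, Left is strictly dominated by Right (it gives the kicker strictly more in every remaining row), so the keeper never plays it.
On the remaining 2×2 (Low, High vs Center, Right):
Let the kicker play Low with probability p. Expected payoff against Center: 2p + (-2)(1−p) = 4p − 2; against Right: (-7)p + 3(1−p) = −10p + 3.
Setting these equal: 4p − 2 = −10p + 3 ⇒ 14p = 5 ⇒ p = 5/14, and the value is (4)·(5/14) − 2 = -4/7.
For the keeper: with q = P(Center), equating Low's and High's payoffs gives 9q − 7 = −5q + 3 ⇒ q = 5/7.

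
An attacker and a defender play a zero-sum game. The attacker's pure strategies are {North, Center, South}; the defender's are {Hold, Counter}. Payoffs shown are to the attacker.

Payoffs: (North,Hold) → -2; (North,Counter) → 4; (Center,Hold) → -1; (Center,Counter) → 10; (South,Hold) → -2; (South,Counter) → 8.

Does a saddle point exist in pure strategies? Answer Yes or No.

Yes

Row minima: North → -2, Center → -1, South → -2; maximin = -1.
Column maxima: Hold → -1, Counter → 10; minimax = -1.
maximin = minimax = -1, so a saddle point exists.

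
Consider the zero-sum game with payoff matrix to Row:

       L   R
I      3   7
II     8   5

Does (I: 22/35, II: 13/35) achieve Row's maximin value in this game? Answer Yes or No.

Against L this mix gives (22/35)·3 + (13/35)·8 = 34/7.
Against R this mix gives (22/35)·7 + (13/35)·5 = 219/35.
Column will play L, holding Row to 34/7. Shifting weight toward the row that does better against L would raise this floor (the equalizing mix achieves 41/7 against both L and R), so the proposed strategy is not optimal.

No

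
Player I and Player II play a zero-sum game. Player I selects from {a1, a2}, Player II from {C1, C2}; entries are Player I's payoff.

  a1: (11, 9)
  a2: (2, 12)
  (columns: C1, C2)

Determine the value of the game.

19/2

Row minima: a1 → 9, a2 → 2; maximin = 9.
Column maxima: C1 → 11, C2 → 12; minimax = 11.
9 ≠ 11, so there is no saddle point; optimal play is mixed.
Let Player I play a1 with probability p. Expected payoff against C1: 11p + 2(1−p) = 9p + 2; against C2: 9p + 12(1−p) = −3p + 12.
Setting these equal: 9p + 2 = −3p + 12 ⇒ 12p = 10 ⇒ p = 5/6, and the value is (9)·(5/6) + 2 = 19/2.
For Player II: with q = P(C1), equating a1's and a2's payoffs gives 2q + 9 = −10q + 12 ⇒ q = 1/4.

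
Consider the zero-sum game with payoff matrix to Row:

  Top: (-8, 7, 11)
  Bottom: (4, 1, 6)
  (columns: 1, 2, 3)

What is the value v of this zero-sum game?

Row minima: Top → -8, Bottom → 1; maximin = 1.
Column maxima: 1 → 4, 2 → 7, 3 → 11; minimax = 4.
1 ≠ 4, so there is no saddle point; optimal play is mixed.
3 is strictly dominated by 1 (it gives Row strictly more in every row), so Column never plays it.
On the remaining 2×2 (Top, Bottom vs 1, 2):
Let Row play Top with probability p. Expected payoff against 1: (-8)p + 4(1−p) = −12p + 4; against 2: 7p + 1(1−p) = 6p + 1.
Setting these equal: −12p + 4 = 6p + 1 ⇒ −18p = -3 ⇒ p = 1/6, and the value is (-12)·(1/6) + 4 = 2.
For Column: with q = P(1), equating Top's and Bottom's payoffs gives −15q + 7 = 3q + 1 ⇒ q = 1/3.

2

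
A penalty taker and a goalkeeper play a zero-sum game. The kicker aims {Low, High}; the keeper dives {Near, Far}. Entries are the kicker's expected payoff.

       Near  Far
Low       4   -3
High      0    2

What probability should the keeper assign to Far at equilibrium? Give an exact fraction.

Row minima: Low → -3, High → 0; maximin = 0.
Column maxima: Near → 4, Far → 2; minimax = 2.
0 ≠ 2, so there is no saddle point; optimal play is mixed.
Let the kicker play Low with probability p. Expected payoff against Near: 4p + 0(1−p) = 4p; against Far: (-3)p + 2(1−p) = −5p + 2.
Setting these equal: 4p = −5p + 2 ⇒ 9p = 2 ⇒ p = 2/9, and the value is (4)·(2/9) = 8/9.
For the keeper: with q = P(Near), equating Low's and High's payoffs gives 7q − 3 = −2q + 2 ⇒ q = 5/9.

4/9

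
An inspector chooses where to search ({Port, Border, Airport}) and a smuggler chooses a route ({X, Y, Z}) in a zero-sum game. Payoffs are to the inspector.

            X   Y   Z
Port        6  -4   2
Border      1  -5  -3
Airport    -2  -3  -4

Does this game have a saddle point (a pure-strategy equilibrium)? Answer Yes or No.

No

Row minima: Port → -4, Border → -5, Airport → -4; maximin = -4.
Column maxima: X → 6, Y → -3, Z → 2; minimax = -3.
-4 ≠ -3, so no pure-strategy equilibrium exists.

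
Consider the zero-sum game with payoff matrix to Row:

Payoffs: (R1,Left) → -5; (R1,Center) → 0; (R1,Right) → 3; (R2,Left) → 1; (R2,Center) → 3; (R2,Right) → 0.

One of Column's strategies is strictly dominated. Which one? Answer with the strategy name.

Center

Left holds Row's payoff strictly below Center in every row: -5 < 0, 1 < 3.
So Center is strictly dominated for Column.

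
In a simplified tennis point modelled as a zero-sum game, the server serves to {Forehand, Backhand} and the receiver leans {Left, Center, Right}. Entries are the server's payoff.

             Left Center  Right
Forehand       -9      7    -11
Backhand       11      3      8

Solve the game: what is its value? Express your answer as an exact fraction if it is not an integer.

89/23

Row minima: Forehand → -11, Backhand → 3; maximin = 3.
Column maxima: Left → 11, Center → 7, Right → 8; minimax = 7.
3 ≠ 7, so there is no saddle point; optimal play is mixed.
Left is strictly dominated by Right (it gives the server strictly more in every row), so the receiver never plays it.
On the remaining 2×2 (Forehand, Backhand vs Center, Right):
Let the server play Forehand with probability p. Expected payoff against Center: 7p + 3(1−p) = 4p + 3; against Right: (-11)p + 8(1−p) = −19p + 8.
Setting these equal: 4p + 3 = −19p + 8 ⇒ 23p = 5 ⇒ p = 5/23, and the value is (4)·(5/23) + 3 = 89/23.
For the receiver: with q = P(Center), equating Forehand's and Backhand's payoffs gives 18q − 11 = −5q + 8 ⇒ q = 19/23.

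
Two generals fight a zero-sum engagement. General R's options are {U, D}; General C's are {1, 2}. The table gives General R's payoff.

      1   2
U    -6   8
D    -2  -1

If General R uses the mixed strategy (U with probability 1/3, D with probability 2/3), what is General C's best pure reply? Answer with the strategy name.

1

If General C plays 1, General R's expected payoff is (1/3)·(-6) + (2/3)·(-2) = -10/3.
If General C plays 2, General R's expected payoff is (1/3)·8 + (2/3)·(-1) = 2.
General C minimizes General R's payoff; the smallest is -10/3, so the best response is 1.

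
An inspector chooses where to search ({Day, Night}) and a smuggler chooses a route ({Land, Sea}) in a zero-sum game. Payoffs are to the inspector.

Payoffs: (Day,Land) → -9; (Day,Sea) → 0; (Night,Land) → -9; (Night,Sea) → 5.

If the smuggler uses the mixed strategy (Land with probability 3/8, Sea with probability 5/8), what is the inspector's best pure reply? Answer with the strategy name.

Expected payoff of Day: (3/8)·(-9) + (5/8)·0 = -27/8.
Expected payoff of Night: (3/8)·(-9) + (5/8)·5 = -1/4.
The largest is -1/4, so the inspector's best response is Night.

Night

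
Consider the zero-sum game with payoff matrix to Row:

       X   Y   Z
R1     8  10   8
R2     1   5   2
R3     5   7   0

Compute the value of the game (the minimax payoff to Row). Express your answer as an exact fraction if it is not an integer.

8

Row minima: R1 → 8, R2 → 1, R3 → 0; maximin = 8.
Column maxima: X → 8, Y → 10, Z → 8; minimax = 8.
Since maximin = minimax = 8, there is a saddle point and the value is 8.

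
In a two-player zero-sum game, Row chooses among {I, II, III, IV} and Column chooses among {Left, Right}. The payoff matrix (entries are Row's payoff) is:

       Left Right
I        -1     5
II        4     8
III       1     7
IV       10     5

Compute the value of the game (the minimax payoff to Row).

20/3

Row minima: I → -1, II → 4, III → 1, IV → 5; maximin = 5.
Column maxima: Left → 10, Right → 8; minimax = 8.
5 ≠ 8, so there is no saddle point; optimal play is mixed.
I is strictly dominated by II, so Row never plays it.
III is strictly dominated by II, so Row never plays it.
On the remaining 2×2 (II, IV vs Left, Right):
Let Row play II with probability p. Expected payoff against Left: 4p + 10(1−p) = −6p + 10; against Right: 8p + 5(1−p) = 3p + 5.
Setting these equal: −6p + 10 = 3p + 5 ⇒ −9p = -5 ⇒ p = 5/9, and the value is (-6)·(5/9) + 10 = 20/3.
For Column: with q = P(Left), equating II's and IV's payoffs gives −4q + 8 = 5q + 5 ⇒ q = 1/3.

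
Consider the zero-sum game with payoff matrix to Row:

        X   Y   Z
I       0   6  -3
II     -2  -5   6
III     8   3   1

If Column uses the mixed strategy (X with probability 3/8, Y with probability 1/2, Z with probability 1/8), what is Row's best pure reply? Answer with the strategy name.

Expected payoff of I: (3/8)·0 + (1/2)·6 + (1/8)·(-3) = 21/8.
Expected payoff of II: (3/8)·(-2) + (1/2)·(-5) + (1/8)·6 = -5/2.
Expected payoff of III: (3/8)·8 + (1/2)·3 + (1/8)·1 = 37/8.
The largest is 37/8, so Row's best response is III.

III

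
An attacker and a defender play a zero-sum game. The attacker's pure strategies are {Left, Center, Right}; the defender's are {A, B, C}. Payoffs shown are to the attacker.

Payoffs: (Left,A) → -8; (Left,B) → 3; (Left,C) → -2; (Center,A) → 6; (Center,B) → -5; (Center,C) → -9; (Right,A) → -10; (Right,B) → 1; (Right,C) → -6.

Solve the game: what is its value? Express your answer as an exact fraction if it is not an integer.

Row minima: Left → -8, Center → -9, Right → -10; maximin = -8.
Column maxima: A → 6, B → 3, C → -2; minimax = -2.
-8 ≠ -2, so there is no saddle point; optimal play is mixed.
Right is strictly dominated by Left, so the attacker never plays it.
B is strictly dominated by C (it gives the attacker strictly more in every row), so the defender never plays it.
On the remaining 2×2 (Left, Center vs A, C):
Let the attacker play Left with probability p. Expected payoff against A: (-8)p + 6(1−p) = −14p + 6; against C: (-2)p + (-9)(1−p) = 7p − 9.
Setting these equal: −14p + 6 = 7p − 9 ⇒ −21p = -15 ⇒ p = 5/7, and the value is (-14)·(5/7) + 6 = -4.
For the defender: with q = P(A), equating Left's and Center's payoffs gives −6q − 2 = 15q − 9 ⇒ q = 1/3.

-4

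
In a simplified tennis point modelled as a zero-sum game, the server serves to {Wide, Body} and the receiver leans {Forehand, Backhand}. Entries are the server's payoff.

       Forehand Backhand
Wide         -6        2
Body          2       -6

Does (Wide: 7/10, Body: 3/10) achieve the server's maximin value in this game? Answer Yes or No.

Against Forehand this mix gives (7/10)·(-6) + (3/10)·2 = -18/5.
Against Backhand this mix gives (7/10)·2 + (3/10)·(-6) = -2/5.
The receiver will play Forehand, holding the server to -18/5. Shifting weight toward the row that does better against Forehand would raise this floor (the equalizing mix achieves -2 against both Forehand and Backhand), so the proposed strategy is not optimal.

No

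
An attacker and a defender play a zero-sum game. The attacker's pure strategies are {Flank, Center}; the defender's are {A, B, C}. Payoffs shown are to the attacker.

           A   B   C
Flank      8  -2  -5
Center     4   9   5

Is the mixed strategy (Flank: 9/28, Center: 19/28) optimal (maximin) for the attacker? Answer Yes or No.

Against A this mix gives (9/28)·8 + (19/28)·4 = 37/7.
Against B this mix gives (9/28)·(-2) + (19/28)·9 = 153/28.
Against C this mix gives (9/28)·(-5) + (19/28)·5 = 25/14.
The defender will play C, holding the attacker to 25/14. Shifting weight toward the row that does better against C would raise this floor (the equalizing mix achieves 30/7 against both C and A), so the proposed strategy is not optimal.

No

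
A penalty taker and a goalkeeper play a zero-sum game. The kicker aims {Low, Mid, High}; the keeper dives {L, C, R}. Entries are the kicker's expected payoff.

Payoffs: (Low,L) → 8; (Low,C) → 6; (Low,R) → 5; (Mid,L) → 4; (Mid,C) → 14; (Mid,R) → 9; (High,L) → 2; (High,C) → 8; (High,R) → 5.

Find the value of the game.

Row minima: Low → 5, Mid → 4, High → 2; maximin = 5.
Column maxima: L → 8, C → 14, R → 9; minimax = 8.
5 ≠ 8, so there is no saddle point; optimal play is mixed.
High is strictly dominated by Mid, so the kicker never plays it.
C is strictly dominated by R (it gives the kicker strictly more in every row), so the keeper never plays it.
On the remaining 2×2 (Low, Mid vs L, R):
Let the kicker play Low with probability p. Expected payoff against L: 8p + 4(1−p) = 4p + 4; against R: 5p + 9(1−p) = −4p + 9.
Setting these equal: 4p + 4 = −4p + 9 ⇒ 8p = 5 ⇒ p = 5/8, and the value is (4)·(5/8) + 4 = 13/2.
For the keeper: with q = P(L), equating Low's and Mid's payoffs gives 3q + 5 = −5q + 9 ⇒ q = 1/2.

13/2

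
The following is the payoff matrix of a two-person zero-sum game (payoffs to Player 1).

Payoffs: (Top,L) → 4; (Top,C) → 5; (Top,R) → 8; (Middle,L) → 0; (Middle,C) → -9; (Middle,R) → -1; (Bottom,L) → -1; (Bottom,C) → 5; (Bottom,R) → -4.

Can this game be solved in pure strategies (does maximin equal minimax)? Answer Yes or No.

Yes

Row minima: Top → 4, Middle → -9, Bottom → -4; maximin = 4.
Column maxima: L → 4, C → 5, R → 8; minimax = 4.
maximin = minimax = 4, so a saddle point exists.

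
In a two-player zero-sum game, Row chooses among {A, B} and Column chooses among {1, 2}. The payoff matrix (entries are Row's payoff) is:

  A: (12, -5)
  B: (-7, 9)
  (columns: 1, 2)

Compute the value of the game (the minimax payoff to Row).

Row minima: A → -5, B → -7; maximin = -5.
Column maxima: 1 → 12, 2 → 9; minimax = 9.
-5 ≠ 9, so there is no saddle point; optimal play is mixed.
Let Row play A with probability p. Expected payoff against 1: 12p + (-7)(1−p) = 19p − 7; against 2: (-5)p + 9(1−p) = −14p + 9.
Setting these equal: 19p − 7 = −14p + 9 ⇒ 33p = 16 ⇒ p = 16/33, and the value is (19)·(16/33) − 7 = 73/33.
For Column: with q = P(1), equating A's and B's payoffs gives 17q − 5 = −16q + 9 ⇒ q = 14/33.

73/33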